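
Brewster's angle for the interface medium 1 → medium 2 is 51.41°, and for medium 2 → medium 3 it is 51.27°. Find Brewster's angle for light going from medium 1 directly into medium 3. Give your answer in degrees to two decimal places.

θ_B ≈ 57.38°

tan θ_B(1→2) = n₂/n₁ = tan 51.41° = 1.2531.
tan θ_B(2→3) = n₃/n₂ = tan 51.27° = 1.2469.
Multiplying, n₃/n₁ = 1.2531 × 1.2469 = 1.5625, and θ_B(1→3) = arctan 1.5625 = 57.38°.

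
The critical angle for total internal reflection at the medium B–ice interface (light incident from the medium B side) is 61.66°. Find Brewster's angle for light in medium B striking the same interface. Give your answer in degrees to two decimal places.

n₂/n₁ = sin θ_c = sin 61.66° = 0.8801.
tan θ_B equals the same ratio, so θ_B = arctan(0.8801) = 41.35°.

θ_B ≈ 41.35°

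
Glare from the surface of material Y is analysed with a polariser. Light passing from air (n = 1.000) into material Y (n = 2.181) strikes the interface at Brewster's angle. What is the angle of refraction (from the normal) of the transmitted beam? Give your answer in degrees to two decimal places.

θ_t ≈ 24.63°

tan θ_B = n₂/n₁ = 2.181/1.000 = 2.1810, so θ_B = 65.37°.
Since θ_B + θ_t = 90° at Brewster incidence, θ_t = 90° − 65.37° = 24.63°.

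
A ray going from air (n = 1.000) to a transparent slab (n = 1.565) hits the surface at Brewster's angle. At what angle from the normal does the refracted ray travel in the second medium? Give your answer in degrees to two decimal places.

θ_B = arctan(n₂/n₁) = arctan(1.565/1.000) = 57.42°.
Since θ_B + θ_t = 90° at Brewster incidence, θ_t = 90° − 57.42° = 32.58°.

θ_t ≈ 32.58°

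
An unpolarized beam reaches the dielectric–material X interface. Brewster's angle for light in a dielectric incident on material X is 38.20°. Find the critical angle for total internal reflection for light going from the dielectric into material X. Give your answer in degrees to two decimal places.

θ_c ≈ 51.90°

From Brewster, n₂/n₁ = tan θ_B = tan 38.20° = 0.7869.
Then sin θ_c = n₂/n₁ = 0.7869, so θ_c = arcsin 0.7869 = 51.90°.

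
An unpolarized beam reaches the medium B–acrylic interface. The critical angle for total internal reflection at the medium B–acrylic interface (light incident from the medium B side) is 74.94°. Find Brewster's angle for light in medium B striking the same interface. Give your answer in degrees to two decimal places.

θ_B ≈ 44.00°

sin θ_c = n₂/n₁, so n₂/n₁ = sin 74.94° = 0.9657.
Brewster: tan θ_B = n₂/n₁ = 0.9657.
θ_B = arctan(0.9657) = 44.00°.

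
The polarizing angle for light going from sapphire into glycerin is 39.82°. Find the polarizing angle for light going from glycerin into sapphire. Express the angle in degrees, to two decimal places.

θ_B' ≈ 50.18°

tan θ_B' = n₁/n₂ = 1/tan θ_B, so θ_B' = 90° − θ_B.
θ_B' = 90° − 39.82° = 50.18°.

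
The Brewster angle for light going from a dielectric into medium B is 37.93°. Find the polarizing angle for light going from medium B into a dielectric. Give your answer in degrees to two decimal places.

θ_B' ≈ 52.07°

The two Brewster angles are complementary: θ_B' = 90° − θ_B = 90° − 37.93° = 52.07°.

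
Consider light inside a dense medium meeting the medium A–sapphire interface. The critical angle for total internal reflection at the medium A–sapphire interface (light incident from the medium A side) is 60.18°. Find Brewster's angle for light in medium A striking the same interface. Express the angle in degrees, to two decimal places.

n₂/n₁ = sin θ_c = sin 60.18° = 0.8676.
tan θ_B equals the same ratio, so θ_B = arctan(0.8676) = 40.94°.

θ_B ≈ 40.94°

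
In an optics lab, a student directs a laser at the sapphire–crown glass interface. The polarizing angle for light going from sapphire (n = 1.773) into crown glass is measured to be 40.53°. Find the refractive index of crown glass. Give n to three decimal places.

At the polarizing angle, tan θ_B = n₂/n₁ with n₁ on the incident side (sapphire) and n₂ on the transmitted side (crown glass).
n₂ = n₁ tan θ_B = 1.773 × tan 40.53° = 1.516.

n ≈ 1.516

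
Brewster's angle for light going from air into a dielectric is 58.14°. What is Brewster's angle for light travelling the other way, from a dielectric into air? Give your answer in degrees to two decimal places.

Reversing the direction swaps n₁ and n₂, so tan θ_B' = 1/tan θ_B and θ_B' = 90° − θ_B.
Hence θ_B' = 90° − 58.14° = 31.86°.

θ_B' ≈ 31.86°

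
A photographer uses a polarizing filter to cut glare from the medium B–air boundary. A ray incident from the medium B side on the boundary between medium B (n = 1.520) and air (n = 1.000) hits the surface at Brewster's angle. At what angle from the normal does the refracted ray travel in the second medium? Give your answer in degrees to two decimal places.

tan θ_B = n₂/n₁ = 1.000/1.520 = 0.6579, so θ_B = 33.34°.
Since θ_B + θ_t = 90° at Brewster incidence, θ_t = 90° − 33.34° = 56.66°.

θ_t ≈ 56.66°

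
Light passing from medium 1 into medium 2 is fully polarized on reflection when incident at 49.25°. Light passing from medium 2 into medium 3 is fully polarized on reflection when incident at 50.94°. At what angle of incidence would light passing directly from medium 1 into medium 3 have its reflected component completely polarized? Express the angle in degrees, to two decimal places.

Each Brewster angle gives a ratio: n₂/n₁ = tan 49.25° = 1.1606, n₃/n₂ = tan 50.94° = 1.2323.
n₃/n₁ = 1.4301. Then tan θ_B(1→3) = n₃/n₁, so θ_B(1→3) = arctan(1.4301) = 55.04°.

θ_B ≈ 55.04°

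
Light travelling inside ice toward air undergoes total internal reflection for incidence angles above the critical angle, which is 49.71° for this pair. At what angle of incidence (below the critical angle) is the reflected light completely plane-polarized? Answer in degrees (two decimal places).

θ_B ≈ 37.34°

At the critical angle sin θ_c = n₂/n₁, giving n₂/n₁ = sin 49.71° = 0.7628.
Then tan θ_B = n₂/n₁ = 0.7628, so θ_B = arctan 0.7628 = 37.34°.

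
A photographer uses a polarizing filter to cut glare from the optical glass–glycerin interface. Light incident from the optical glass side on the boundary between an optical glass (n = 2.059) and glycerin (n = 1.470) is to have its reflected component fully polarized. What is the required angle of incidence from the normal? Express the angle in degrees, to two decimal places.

Brewster's condition: tan θ_B = n₂/n₁ = 1.470/2.059 = 0.7139.
θ_B = arctan(0.7139) = 35.52°.

θ_B ≈ 35.52°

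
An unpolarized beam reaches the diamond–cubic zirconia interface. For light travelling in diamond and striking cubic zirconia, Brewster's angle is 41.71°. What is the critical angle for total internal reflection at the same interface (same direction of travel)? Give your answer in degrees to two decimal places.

n₂/n₁ = tan 41.71° = 0.8913; the critical angle satisfies sin θ_c = n₂/n₁.
θ_c = arcsin(0.8913) = 63.03°.

θ_c ≈ 63.03°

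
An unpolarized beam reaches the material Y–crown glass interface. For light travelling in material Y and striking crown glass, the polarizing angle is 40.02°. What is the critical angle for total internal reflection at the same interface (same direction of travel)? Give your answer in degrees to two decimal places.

θ_c ≈ 57.11°

n₂/n₁ = tan 40.02° = 0.8397; the critical angle satisfies sin θ_c = n₂/n₁.
θ_c = arcsin(0.8397) = 57.11°.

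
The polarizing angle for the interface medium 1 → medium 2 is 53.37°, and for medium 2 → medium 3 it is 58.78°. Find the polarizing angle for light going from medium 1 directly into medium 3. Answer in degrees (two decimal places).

θ_B ≈ 65.74°

tan θ_B(1→2) = n₂/n₁ = tan 53.37° = 1.3450.
tan θ_B(2→3) = n₃/n₂ = tan 58.78° = 1.6499.
So n₃/n₁ = (n₂/n₁)(n₃/n₂) = 1.3450 × 1.6499 = 2.2192.
θ_B(1→3) = arctan(2.2192) = 65.74°.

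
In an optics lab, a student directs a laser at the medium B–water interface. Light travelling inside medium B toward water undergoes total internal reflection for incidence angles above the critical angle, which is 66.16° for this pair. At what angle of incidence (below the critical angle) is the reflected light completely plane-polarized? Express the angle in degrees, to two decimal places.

θ_B ≈ 42.45°

sin θ_c = n₂/n₁, so n₂/n₁ = sin 66.16° = 0.9147.
Brewster: tan θ_B = n₂/n₁ = 0.9147.
θ_B = arctan(0.9147) = 42.45°.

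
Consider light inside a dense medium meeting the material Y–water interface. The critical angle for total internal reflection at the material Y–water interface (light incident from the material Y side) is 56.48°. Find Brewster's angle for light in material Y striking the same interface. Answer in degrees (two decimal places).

n₂/n₁ = sin θ_c = sin 56.48° = 0.8337.
tan θ_B equals the same ratio, so θ_B = arctan(0.8337) = 39.82°.

θ_B ≈ 39.82°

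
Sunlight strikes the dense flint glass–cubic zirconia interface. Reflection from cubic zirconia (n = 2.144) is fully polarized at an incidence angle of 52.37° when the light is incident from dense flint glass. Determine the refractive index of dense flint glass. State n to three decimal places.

n ≈ 1.653

Full polarization of the reflected beam means tan θ_B = n₂/n₁, where n₁ is the incident medium (dense flint glass).
n₁ = n₂ / tan θ_B = 2.144 / tan 52.37° = 1.653.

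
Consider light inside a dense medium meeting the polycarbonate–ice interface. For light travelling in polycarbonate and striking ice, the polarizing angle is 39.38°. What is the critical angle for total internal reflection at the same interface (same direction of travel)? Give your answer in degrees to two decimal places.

From Brewster, n₂/n₁ = tan θ_B = tan 39.38° = 0.8208.
Then sin θ_c = n₂/n₁ = 0.8208, so θ_c = arcsin 0.8208 = 55.17°.

θ_c ≈ 55.17°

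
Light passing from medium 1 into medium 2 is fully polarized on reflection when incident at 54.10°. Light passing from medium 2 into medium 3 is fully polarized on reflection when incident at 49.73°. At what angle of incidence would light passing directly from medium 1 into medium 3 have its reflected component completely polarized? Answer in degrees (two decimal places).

θ_B ≈ 58.48°

tan θ_B(1→2) = n₂/n₁ = tan 54.10° = 1.3814.
tan θ_B(2→3) = n₃/n₂ = tan 49.73° = 1.1804.
Multiplying, n₃/n₁ = 1.3814 × 1.1804 = 1.6307, and θ_B(1→3) = arctan 1.6307 = 58.48°.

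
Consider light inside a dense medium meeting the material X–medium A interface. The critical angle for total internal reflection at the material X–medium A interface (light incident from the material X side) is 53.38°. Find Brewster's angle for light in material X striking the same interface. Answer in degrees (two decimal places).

θ_B ≈ 38.75°

At the critical angle sin θ_c = n₂/n₁, giving n₂/n₁ = sin 53.38° = 0.8026.
Then tan θ_B = n₂/n₁ = 0.8026, so θ_B = arctan 0.8026 = 38.75°.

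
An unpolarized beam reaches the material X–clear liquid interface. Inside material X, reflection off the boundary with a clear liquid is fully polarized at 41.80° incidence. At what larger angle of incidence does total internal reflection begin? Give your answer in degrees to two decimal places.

tan θ_B = n₂/n₁ = tan 41.80° = 0.8941.
Total internal reflection: sin θ_c = n₂/n₁ = 0.8941.
θ_c = arcsin(0.8941) = 63.39°.

θ_c ≈ 63.39°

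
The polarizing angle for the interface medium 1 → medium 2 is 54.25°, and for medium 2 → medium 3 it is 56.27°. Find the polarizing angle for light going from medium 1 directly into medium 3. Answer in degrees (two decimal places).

Each Brewster angle gives a ratio: n₂/n₁ = tan 54.25° = 1.3891, n₃/n₂ = tan 56.27° = 1.4977.
So n₃/n₁ = (n₂/n₁)(n₃/n₂) = 1.3891 × 1.4977 = 2.0805.
θ_B(1→3) = arctan(2.0805) = 64.33°.

θ_B ≈ 64.33°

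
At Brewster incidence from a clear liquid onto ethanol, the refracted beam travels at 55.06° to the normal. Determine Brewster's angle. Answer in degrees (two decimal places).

θ_B ≈ 34.94°

At Brewster's angle the reflected and refracted rays are perpendicular, so θ_B + θ_t = 90°.
So θ_B = 90° − θ_t = 90° − 55.06° = 34.94°.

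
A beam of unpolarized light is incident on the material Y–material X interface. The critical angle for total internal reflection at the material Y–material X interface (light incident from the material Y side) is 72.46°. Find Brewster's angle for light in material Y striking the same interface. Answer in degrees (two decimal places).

At the critical angle sin θ_c = n₂/n₁, giving n₂/n₁ = sin 72.46° = 0.9535.
Then tan θ_B = n₂/n₁ = 0.9535, so θ_B = arctan 0.9535 = 43.64°.

θ_B ≈ 43.64°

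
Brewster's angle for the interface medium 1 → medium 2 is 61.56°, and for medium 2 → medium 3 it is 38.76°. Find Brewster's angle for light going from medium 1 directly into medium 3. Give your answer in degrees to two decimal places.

θ_B ≈ 56.00°

n₂/n₁ = tan 61.56° = 1.8464 and n₃/n₂ = tan 38.76° = 0.8029.
Multiplying, n₃/n₁ = 1.8464 × 0.8029 = 1.4824, and θ_B(1→3) = arctan 1.4824 = 56.00°.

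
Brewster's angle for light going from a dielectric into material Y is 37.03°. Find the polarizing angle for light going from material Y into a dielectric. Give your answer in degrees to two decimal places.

θ_B' ≈ 52.97°

tan θ_B' = n₁/n₂ = 1/tan θ_B, so θ_B' = 90° − θ_B.
θ_B' = 90° − 37.03° = 52.97°.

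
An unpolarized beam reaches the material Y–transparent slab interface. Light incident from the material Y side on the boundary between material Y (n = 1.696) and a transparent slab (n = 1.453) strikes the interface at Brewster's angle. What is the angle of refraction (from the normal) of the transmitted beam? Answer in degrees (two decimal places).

θ_t ≈ 49.41°

tan θ_B = n₂/n₁ = 1.453/1.696 = 0.8567, so θ_B = 40.59°.
Since θ_B + θ_t = 90° at Brewster incidence, θ_t = 90° − 40.59° = 49.41°.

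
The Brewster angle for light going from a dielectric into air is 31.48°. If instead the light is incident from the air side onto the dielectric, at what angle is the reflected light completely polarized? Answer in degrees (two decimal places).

tan θ_B' = n₁/n₂ = 1/tan θ_B, so θ_B' = 90° − θ_B.
θ_B' = 90° − 31.48° = 58.52°.

θ_B' ≈ 58.52°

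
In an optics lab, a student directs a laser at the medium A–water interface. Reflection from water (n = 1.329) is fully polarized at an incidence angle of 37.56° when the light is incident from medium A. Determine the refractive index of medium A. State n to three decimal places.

n ≈ 1.728

At Brewster's angle, tan θ_B = n₂/n₁ with n₁ on the incident side (medium A) and n₂ on the transmitted side (water).
n₁ = n₂ / tan θ_B = 1.329 / tan 37.56° = 1.728.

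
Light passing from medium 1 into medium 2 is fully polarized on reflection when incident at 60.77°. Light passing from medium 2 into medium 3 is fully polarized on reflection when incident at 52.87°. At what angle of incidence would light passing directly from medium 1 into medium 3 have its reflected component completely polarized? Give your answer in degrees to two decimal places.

Each Brewster angle gives a ratio: n₂/n₁ = tan 60.77° = 1.7871, n₃/n₂ = tan 52.87° = 1.3208.
n₃/n₁ = 2.3604. Then tan θ_B(1→3) = n₃/n₁, so θ_B(1→3) = arctan(2.3604) = 67.04°.

θ_B ≈ 67.04°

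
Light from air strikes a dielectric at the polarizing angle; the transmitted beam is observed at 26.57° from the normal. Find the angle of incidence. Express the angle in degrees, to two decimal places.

θ_B ≈ 63.43°

Brewster's condition makes the reflected and refracted beams perpendicular: θ_B + θ_t = 90°.
So θ_B = 90° − θ_t = 90° − 26.57° = 63.43°.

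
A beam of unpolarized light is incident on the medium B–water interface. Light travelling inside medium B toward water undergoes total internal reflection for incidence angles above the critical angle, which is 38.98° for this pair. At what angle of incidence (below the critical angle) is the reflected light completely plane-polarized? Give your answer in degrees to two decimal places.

n₂/n₁ = sin θ_c = sin 38.98° = 0.6290.
tan θ_B equals the same ratio, so θ_B = arctan(0.6290) = 32.17°.

θ_B ≈ 32.17°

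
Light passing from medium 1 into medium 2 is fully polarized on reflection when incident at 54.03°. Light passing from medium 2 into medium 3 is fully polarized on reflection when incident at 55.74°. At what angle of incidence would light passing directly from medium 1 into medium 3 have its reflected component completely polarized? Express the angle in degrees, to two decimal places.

θ_B ≈ 63.70°

Each Brewster angle gives a ratio: n₂/n₁ = tan 54.03° = 1.3779, n₃/n₂ = tan 55.74° = 1.4681.
n₃/n₁ = 2.0230. Then tan θ_B(1→3) = n₃/n₁, so θ_B(1→3) = arctan(2.0230) = 63.70°.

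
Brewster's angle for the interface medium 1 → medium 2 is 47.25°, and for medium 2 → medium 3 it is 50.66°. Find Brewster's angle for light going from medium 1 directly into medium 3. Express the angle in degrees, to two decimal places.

n₂/n₁ = tan 47.25° = 1.0818 and n₃/n₂ = tan 50.66° = 1.2200.
Multiplying, n₃/n₁ = 1.0818 × 1.2200 = 1.3198, and θ_B(1→3) = arctan 1.3198 = 52.85°.

θ_B ≈ 52.85°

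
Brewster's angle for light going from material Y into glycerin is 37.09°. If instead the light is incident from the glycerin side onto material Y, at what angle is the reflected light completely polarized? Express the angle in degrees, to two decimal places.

Reversing the direction swaps n₁ and n₂, so tan θ_B' = 1/tan θ_B and θ_B' = 90° − θ_B.
Hence θ_B' = 90° − 37.09° = 52.91°.

θ_B' ≈ 52.91°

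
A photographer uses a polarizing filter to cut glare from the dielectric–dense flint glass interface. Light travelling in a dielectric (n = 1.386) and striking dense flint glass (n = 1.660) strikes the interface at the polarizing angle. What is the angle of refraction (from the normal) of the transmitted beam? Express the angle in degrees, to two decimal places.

First find Brewster's angle: tan θ_B = 1.660/1.386 = 1.1977, giving θ_B = 50.14°.
At Brewster's angle the reflected and refracted rays are perpendicular, so θ_t = 90° − θ_B = 90° − 50.14° = 39.86°.

θ_t ≈ 39.86°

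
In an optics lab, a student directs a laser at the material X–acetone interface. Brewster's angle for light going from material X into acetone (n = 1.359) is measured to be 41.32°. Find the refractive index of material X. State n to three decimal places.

Brewster's law: tan θ_B = n₂/n₁ (light incident in material X, refracted into acetone).
n₁ = n₂ / tan θ_B = 1.359 / tan 41.32° = 1.546.

n ≈ 1.546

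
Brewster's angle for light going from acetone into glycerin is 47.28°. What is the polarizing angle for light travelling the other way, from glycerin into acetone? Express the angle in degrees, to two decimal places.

tan θ_B' = n₁/n₂ = 1/tan θ_B, so θ_B' = 90° − θ_B.
θ_B' = 90° − 47.28° = 42.72°.

θ_B' ≈ 42.72°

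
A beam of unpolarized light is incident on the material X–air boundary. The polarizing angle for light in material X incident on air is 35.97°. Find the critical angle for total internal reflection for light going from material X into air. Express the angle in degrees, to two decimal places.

From Brewster, n₂/n₁ = tan θ_B = tan 35.97° = 0.7257.
Then sin θ_c = n₂/n₁ = 0.7257, so θ_c = arcsin 0.7257 = 46.53°.

θ_c ≈ 46.53°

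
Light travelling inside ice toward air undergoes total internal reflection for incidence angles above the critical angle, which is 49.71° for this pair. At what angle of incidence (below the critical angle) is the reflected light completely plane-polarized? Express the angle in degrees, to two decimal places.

θ_B ≈ 37.34°

n₂/n₁ = sin θ_c = sin 49.71° = 0.7628.
tan θ_B equals the same ratio, so θ_B = arctan(0.7628) = 37.34°.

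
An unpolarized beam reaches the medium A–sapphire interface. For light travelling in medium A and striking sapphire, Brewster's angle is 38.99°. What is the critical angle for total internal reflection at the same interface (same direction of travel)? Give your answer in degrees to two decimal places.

θ_c ≈ 54.05°

tan θ_B = n₂/n₁ = tan 38.99° = 0.8095.
Total internal reflection: sin θ_c = n₂/n₁ = 0.8095.
θ_c = arcsin(0.8095) = 54.05°.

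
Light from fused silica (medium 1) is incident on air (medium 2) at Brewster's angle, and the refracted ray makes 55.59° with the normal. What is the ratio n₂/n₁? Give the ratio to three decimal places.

n₂/n₁ ≈ 0.685

At Brewster incidence θ_B = 90° − θ_t = 90° − 55.59° = 34.41°.
Then n₂/n₁ = tan θ_B = tan 34.41° = 0.685.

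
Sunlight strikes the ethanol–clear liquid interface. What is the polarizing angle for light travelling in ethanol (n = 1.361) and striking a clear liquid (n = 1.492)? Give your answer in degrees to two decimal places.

θ_B ≈ 47.63°

Here n₂/n₁ = 1.492/1.361 = 1.0963, and Brewster's law gives tan θ_B = n₂/n₁.
θ_B = arctan(1.0963) = 47.63°.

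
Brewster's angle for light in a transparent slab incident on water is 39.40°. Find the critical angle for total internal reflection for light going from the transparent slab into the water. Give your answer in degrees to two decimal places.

n₂/n₁ = tan 39.40° = 0.8214; the critical angle satisfies sin θ_c = n₂/n₁.
θ_c = arcsin(0.8214) = 55.23°.

θ_c ≈ 55.23°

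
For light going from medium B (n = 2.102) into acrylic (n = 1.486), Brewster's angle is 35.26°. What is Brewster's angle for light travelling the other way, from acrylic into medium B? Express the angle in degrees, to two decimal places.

The two Brewster angles are complementary: θ_B' = 90° − θ_B = 90° − 35.26° = 54.74°.

θ_B' ≈ 54.74°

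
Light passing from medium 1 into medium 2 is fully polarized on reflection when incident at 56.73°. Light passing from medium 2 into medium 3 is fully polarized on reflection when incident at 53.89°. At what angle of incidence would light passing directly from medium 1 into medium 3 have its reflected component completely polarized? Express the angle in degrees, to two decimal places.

θ_B ≈ 64.42°

tan θ_B(1→2) = n₂/n₁ = tan 56.73° = 1.5241.
tan θ_B(2→3) = n₃/n₂ = tan 53.89° = 1.3708.
So n₃/n₁ = (n₂/n₁)(n₃/n₂) = 1.5241 × 1.3708 = 2.0893.
θ_B(1→3) = arctan(2.0893) = 64.42°.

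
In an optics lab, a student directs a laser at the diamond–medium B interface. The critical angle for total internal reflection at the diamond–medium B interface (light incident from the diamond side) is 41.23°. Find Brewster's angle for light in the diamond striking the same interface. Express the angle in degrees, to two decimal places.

At the critical angle sin θ_c = n₂/n₁, giving n₂/n₁ = sin 41.23° = 0.6591.
Then tan θ_B = n₂/n₁ = 0.6591, so θ_B = arctan 0.6591 = 33.39°.

θ_B ≈ 33.39°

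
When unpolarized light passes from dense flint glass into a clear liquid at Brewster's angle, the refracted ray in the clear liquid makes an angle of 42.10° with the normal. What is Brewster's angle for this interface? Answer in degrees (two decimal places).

Since the reflected and refracted rays are at right angles at the polarizing angle, θ_B + θ_t = 90°.
So θ_B = 90° − θ_t = 90° − 42.10° = 47.90°.

θ_B ≈ 47.90°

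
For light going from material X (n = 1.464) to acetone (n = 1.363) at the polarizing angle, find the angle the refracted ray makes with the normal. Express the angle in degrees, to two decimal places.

θ_t ≈ 47.05°

First find Brewster's angle: tan θ_B = 1.363/1.464 = 0.9310, giving θ_B = 42.95°.
The refracted ray is perpendicular to the reflected ray, so θ_t = 90° − θ_B = 47.05°.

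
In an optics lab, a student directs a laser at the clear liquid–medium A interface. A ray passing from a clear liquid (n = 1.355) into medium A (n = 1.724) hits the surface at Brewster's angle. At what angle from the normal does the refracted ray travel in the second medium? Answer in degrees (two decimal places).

θ_B = arctan(n₂/n₁) = arctan(1.724/1.355) = 51.83°.
Since θ_B + θ_t = 90° at Brewster incidence, θ_t = 90° − 51.83° = 38.17°.

θ_t ≈ 38.17°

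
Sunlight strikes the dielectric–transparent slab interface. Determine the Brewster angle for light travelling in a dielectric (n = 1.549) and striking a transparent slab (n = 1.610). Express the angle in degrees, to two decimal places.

At Brewster's angle the reflected and refracted rays are perpendicular, which with Snell's law gives tan θ_B = n₂/n₁.
tan θ_B = n₂/n₁ = 1.610/1.549 = 1.0394.
θ_B = arctan(1.0394) = 46.11°.

θ_B ≈ 46.11°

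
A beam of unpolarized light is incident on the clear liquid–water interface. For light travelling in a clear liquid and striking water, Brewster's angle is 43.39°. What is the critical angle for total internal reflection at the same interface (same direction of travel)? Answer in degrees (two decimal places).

θ_c ≈ 70.97°

tan θ_B = n₂/n₁ = tan 43.39° = 0.9453.
Total internal reflection: sin θ_c = n₂/n₁ = 0.9453.
θ_c = arcsin(0.9453) = 70.97°.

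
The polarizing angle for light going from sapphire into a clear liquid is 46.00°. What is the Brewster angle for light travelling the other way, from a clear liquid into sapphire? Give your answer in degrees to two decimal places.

θ_B' ≈ 44.00°

The two Brewster angles are complementary: θ_B' = 90° − θ_B = 90° − 46.00° = 44.00°.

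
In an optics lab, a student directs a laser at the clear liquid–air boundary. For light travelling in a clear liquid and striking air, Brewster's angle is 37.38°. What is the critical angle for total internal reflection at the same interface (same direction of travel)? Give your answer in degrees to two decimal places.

n₂/n₁ = tan 37.38° = 0.7640; the critical angle satisfies sin θ_c = n₂/n₁.
θ_c = arcsin(0.7640) = 49.82°.

θ_c ≈ 49.82°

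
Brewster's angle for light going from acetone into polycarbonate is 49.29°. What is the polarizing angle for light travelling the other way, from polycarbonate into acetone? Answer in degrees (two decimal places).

θ_B' ≈ 40.71°

Reversing the direction swaps n₁ and n₂, so tan θ_B' = 1/tan θ_B and θ_B' = 90° − θ_B.
Hence θ_B' = 90° − 49.29° = 40.71°.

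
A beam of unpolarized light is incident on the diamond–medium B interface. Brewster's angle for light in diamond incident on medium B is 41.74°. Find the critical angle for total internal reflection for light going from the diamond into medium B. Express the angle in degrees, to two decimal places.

From Brewster, n₂/n₁ = tan θ_B = tan 41.74° = 0.8922.
Then sin θ_c = n₂/n₁ = 0.8922, so θ_c = arcsin 0.8922 = 63.15°.

θ_c ≈ 63.15°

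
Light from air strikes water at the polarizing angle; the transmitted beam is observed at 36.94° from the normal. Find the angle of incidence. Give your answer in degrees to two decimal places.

θ_B ≈ 53.06°

Since the reflected and refracted rays are at right angles at the polarizing angle, θ_B + θ_t = 90°.
So θ_B = 90° − θ_t = 90° − 36.94° = 53.06°.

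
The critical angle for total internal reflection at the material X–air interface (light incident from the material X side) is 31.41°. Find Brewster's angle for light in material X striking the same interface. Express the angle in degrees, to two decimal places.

At the critical angle sin θ_c = n₂/n₁, giving n₂/n₁ = sin 31.41° = 0.5212.
Then tan θ_B = n₂/n₁ = 0.5212, so θ_B = arctan 0.5212 = 27.53°.

θ_B ≈ 27.53°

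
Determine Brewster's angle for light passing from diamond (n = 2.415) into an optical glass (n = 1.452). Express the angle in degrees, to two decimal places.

Here n₂/n₁ = 1.452/2.415 = 0.6012, and Brewster's law gives tan θ_B = n₂/n₁.
So θ_B = arctan 0.6012 = 31.02°.

θ_B ≈ 31.02°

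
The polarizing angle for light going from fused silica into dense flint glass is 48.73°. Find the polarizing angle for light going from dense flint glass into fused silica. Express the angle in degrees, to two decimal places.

The two Brewster angles are complementary: θ_B' = 90° − θ_B = 90° − 48.73° = 41.27°.

θ_B' ≈ 41.27°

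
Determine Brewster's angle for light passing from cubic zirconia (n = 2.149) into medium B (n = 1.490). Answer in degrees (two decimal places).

θ_B ≈ 34.74°

Brewster's condition: tan θ_B = n₂/n₁ = 1.490/2.149 = 0.6933.
θ_B = arctan(0.6933) = 34.74°.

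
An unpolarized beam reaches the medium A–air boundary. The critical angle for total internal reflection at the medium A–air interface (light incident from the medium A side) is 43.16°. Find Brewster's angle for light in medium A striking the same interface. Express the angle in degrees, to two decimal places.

n₂/n₁ = sin θ_c = sin 43.16° = 0.6840.
tan θ_B equals the same ratio, so θ_B = arctan(0.6840) = 34.37°.

θ_B ≈ 34.37°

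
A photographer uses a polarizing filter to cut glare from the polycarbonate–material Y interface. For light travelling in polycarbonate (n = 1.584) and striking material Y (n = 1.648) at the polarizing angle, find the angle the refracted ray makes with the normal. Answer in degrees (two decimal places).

tan θ_B = n₂/n₁ = 1.648/1.584 = 1.0404, so θ_B = 46.13°.
The refracted ray is perpendicular to the reflected ray, so θ_t = 90° − θ_B = 43.87°.

θ_t ≈ 43.87°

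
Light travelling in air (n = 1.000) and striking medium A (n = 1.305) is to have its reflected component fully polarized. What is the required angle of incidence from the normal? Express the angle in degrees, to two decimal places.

Brewster's condition: tan θ_B = n₂/n₁ = 1.305/1.000 = 1.3050.
So θ_B = arctan 1.3050 = 52.54°.

θ_B ≈ 52.54°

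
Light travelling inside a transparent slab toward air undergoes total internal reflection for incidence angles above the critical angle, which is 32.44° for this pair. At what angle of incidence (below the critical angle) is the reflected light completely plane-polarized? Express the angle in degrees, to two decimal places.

sin θ_c = n₂/n₁, so n₂/n₁ = sin 32.44° = 0.5364.
Brewster: tan θ_B = n₂/n₁ = 0.5364.
θ_B = arctan(0.5364) = 28.21°.

θ_B ≈ 28.21°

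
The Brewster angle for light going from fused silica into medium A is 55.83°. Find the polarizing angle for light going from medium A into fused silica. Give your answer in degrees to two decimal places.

θ_B' ≈ 34.17°

tan θ_B' = n₁/n₂ = 1/tan θ_B, so θ_B' = 90° − θ_B.
θ_B' = 90° − 55.83° = 34.17°.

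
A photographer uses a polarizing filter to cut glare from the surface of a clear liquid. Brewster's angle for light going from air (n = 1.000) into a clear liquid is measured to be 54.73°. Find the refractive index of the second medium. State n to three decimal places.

At Brewster's angle, tan θ_B = n₂/n₁ with n₁ on the incident side (air) and n₂ on the transmitted side (a clear liquid).
n₂ = n₁ tan θ_B = 1.000 × tan 54.73° = 1.414.

n ≈ 1.414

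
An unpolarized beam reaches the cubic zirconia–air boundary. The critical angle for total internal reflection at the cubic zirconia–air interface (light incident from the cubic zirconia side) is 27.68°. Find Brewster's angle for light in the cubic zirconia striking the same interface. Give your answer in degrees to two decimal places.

sin θ_c = n₂/n₁, so n₂/n₁ = sin 27.68° = 0.4645.
Brewster: tan θ_B = n₂/n₁ = 0.4645.
θ_B = arctan(0.4645) = 24.92°.

θ_B ≈ 24.92°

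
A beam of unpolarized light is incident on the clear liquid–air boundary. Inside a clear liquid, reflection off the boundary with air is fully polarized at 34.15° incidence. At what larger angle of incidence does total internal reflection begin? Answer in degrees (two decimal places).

tan θ_B = n₂/n₁ = tan 34.15° = 0.6783.
Total internal reflection: sin θ_c = n₂/n₁ = 0.6783.
θ_c = arcsin(0.6783) = 42.71°.

θ_c ≈ 42.71°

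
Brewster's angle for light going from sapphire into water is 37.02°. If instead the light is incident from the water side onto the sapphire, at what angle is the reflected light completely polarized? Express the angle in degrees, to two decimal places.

The two Brewster angles are complementary: θ_B' = 90° − θ_B = 90° − 37.02° = 52.98°.

θ_B' ≈ 52.98°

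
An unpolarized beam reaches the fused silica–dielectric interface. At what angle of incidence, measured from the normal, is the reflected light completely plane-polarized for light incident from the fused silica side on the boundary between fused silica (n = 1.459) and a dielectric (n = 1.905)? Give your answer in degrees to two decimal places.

The reflected p-component vanishes when tan θ_B = n₂/n₁.
tan θ_B = n₂/n₁ = 1.905/1.459 = 1.3057.
θ_B = arctan(1.3057) = 52.55°.

θ_B ≈ 52.55°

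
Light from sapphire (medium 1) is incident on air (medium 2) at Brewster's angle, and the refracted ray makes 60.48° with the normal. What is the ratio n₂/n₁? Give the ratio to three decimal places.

θ_B + θ_t = 90°, so θ_B = 90° − 60.48° = 29.52°.
Then n₂/n₁ = tan θ_B = tan 29.52° = 0.566.

n₂/n₁ ≈ 0.566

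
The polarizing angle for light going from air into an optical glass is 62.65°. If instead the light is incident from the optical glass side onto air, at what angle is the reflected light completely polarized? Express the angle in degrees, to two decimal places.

θ_B' ≈ 27.35°

The two Brewster angles are complementary: θ_B' = 90° − θ_B = 90° − 62.65° = 27.35°.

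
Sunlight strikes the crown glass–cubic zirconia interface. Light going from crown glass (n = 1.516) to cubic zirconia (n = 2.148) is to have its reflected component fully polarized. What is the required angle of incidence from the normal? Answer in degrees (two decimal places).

θ_B ≈ 54.79°

Brewster's condition: tan θ_B = n₂/n₁ = 2.148/1.516 = 1.4169.
θ_B = arctan(1.4169) = 54.79°.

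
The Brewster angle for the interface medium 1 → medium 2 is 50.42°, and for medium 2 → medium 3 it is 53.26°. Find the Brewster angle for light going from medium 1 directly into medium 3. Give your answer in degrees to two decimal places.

θ_B ≈ 58.32°

tan θ_B(1→2) = n₂/n₁ = tan 50.42° = 1.2097.
tan θ_B(2→3) = n₃/n₂ = tan 53.26° = 1.3397.
Multiplying, n₃/n₁ = 1.2097 × 1.3397 = 1.6205, and θ_B(1→3) = arctan 1.6205 = 58.32°.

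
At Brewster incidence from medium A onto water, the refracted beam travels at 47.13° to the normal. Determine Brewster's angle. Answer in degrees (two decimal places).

At Brewster's angle the reflected and refracted rays are perpendicular, so θ_B + θ_t = 90°.
So θ_B = 90° − θ_t = 90° − 47.13° = 42.87°.

θ_B ≈ 42.87°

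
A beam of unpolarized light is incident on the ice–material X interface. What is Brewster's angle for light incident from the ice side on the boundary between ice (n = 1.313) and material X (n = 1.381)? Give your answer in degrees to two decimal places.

tan θ_B = n₂/n₁ = 1.381/1.313 = 1.0518. Taking the arctangent, θ_B = 46.45°.

θ_B ≈ 46.45°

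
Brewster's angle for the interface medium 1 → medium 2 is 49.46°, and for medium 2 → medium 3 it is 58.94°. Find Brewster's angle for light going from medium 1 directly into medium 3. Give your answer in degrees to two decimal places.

θ_B ≈ 62.75°

tan θ_B(1→2) = n₂/n₁ = tan 49.46° = 1.1692.
tan θ_B(2→3) = n₃/n₂ = tan 58.94° = 1.6603.
n₃/n₁ = 1.9413. Then tan θ_B(1→3) = n₃/n₁, so θ_B(1→3) = arctan(1.9413) = 62.75°.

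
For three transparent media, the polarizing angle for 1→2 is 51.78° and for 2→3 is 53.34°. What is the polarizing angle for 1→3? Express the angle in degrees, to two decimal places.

Each Brewster angle gives a ratio: n₂/n₁ = tan 51.78° = 1.2699, n₃/n₂ = tan 53.34° = 1.3436.
Multiplying, n₃/n₁ = 1.2699 × 1.3436 = 1.7061, and θ_B(1→3) = arctan 1.7061 = 59.62°.

θ_B ≈ 59.62°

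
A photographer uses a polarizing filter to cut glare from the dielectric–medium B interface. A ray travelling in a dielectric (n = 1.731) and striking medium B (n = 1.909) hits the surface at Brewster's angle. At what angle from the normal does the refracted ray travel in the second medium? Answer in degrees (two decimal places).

First find Brewster's angle: tan θ_B = 1.909/1.731 = 1.1028, giving θ_B = 47.80°.
At Brewster's angle the reflected and refracted rays are perpendicular, so θ_t = 90° − θ_B = 90° − 47.80° = 42.20°.

θ_t ≈ 42.20°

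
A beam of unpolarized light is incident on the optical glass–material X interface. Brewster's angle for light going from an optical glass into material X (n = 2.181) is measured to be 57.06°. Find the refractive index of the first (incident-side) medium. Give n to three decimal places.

n ≈ 1.413

Brewster's law: tan θ_B = n₂/n₁ (light incident in an optical glass, refracted into material X).
n₁ = n₂ / tan θ_B = 2.181 / tan 57.06° = 1.413.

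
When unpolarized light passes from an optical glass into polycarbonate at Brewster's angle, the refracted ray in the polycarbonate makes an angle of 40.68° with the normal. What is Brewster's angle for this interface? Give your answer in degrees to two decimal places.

θ_B ≈ 49.32°

At Brewster's angle the reflected and refracted rays are perpendicular, so θ_B + θ_t = 90°.
θ_B = 90° − 40.68° = 49.32°.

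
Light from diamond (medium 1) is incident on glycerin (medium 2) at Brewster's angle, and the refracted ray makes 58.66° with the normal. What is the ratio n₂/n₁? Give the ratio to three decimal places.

n₂/n₁ ≈ 0.609

θ_B + θ_t = 90°, so θ_B = 90° − 58.66° = 31.34°.
tan θ_B = n₂/n₁, so n₂/n₁ = tan 31.34° = 0.609.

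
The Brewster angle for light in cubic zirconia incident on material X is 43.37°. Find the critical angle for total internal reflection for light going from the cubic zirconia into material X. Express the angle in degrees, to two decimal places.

θ_c ≈ 70.85°

n₂/n₁ = tan 43.37° = 0.9447; the critical angle satisfies sin θ_c = n₂/n₁.
θ_c = arcsin(0.9447) = 70.85°.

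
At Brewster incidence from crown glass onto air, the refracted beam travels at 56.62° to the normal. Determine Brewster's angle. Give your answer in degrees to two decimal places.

θ_B ≈ 33.38°

At Brewster's angle the reflected and refracted rays are perpendicular, so θ_B + θ_t = 90°.
So θ_B = 90° − θ_t = 90° − 56.62° = 33.38°.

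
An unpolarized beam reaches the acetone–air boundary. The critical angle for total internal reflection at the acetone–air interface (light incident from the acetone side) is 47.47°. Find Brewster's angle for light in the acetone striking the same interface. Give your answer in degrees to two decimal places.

θ_B ≈ 36.39°

At the critical angle sin θ_c = n₂/n₁, giving n₂/n₁ = sin 47.47° = 0.7369.
Then tan θ_B = n₂/n₁ = 0.7369, so θ_B = arctan 0.7369 = 36.39°.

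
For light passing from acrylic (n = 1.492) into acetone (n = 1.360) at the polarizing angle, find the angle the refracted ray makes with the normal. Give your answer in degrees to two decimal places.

tan θ_B = n₂/n₁ = 1.360/1.492 = 0.9115, so θ_B = 42.35°.
Since θ_B + θ_t = 90° at Brewster incidence, θ_t = 90° − 42.35° = 47.65°.

θ_t ≈ 47.65°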